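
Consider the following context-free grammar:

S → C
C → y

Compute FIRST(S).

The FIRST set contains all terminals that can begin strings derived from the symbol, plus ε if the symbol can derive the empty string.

We compute FIRST(S) using the standard algorithm.
FIRST(C) = {y}
FIRST(S) = {y}
Therefore, FIRST(S) = {y}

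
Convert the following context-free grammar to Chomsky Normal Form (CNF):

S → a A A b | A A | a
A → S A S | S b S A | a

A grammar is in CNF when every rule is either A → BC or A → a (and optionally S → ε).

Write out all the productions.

TA → a; TB → b; S → a; A → a; S → TA X0; X0 → A X1; X1 → A TB; S → A A; A → S X2; X2 → A S; A → S X3; X3 → TB X4; X4 → S A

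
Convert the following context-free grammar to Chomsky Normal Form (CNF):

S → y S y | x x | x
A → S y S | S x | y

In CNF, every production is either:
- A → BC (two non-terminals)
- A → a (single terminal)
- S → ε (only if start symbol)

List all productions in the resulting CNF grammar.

TY → y; TX → x; S → x; A → y; S → TY X0; X0 → S TY; S → TX TX; A → S X1; X1 → TY S; A → S TX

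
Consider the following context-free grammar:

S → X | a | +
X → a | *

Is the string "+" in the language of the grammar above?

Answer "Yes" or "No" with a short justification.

Yes - a valid derivation exists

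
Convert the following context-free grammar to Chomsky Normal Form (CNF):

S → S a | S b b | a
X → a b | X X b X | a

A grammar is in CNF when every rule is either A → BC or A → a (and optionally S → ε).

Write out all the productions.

TA → a; TB → b; S → a; X → a; S → S TA; S → S X0; X0 → TB TB; X → TA TB; X → X X1; X1 → X X2; X2 → TB X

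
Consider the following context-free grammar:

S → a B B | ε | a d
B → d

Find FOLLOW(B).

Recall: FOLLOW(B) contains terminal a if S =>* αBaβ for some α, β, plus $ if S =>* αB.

We compute FOLLOW(B) using the standard algorithm.
FOLLOW(S) starts with {$}.
FIRST(B) = {d}
FIRST(S) = {a, ε}
FOLLOW(B) = {$, d}
FOLLOW(S) = {$}
Therefore, FOLLOW(B) = {$, d}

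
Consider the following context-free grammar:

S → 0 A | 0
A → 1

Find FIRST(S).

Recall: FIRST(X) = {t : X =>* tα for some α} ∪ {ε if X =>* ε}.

We compute FIRST(S) using the standard algorithm.
FIRST(A) = {1}
FIRST(S) = {0}
Therefore, FIRST(S) = {0}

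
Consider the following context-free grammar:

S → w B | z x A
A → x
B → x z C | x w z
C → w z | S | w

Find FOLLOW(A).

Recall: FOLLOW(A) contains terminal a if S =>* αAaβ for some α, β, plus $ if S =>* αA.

We compute FOLLOW(A) using the standard algorithm.
FOLLOW(S) starts with {$}.
FIRST(A) = {x}
FIRST(B) = {x}
FIRST(C) = {w, z}
FIRST(S) = {w, z}
FOLLOW(A) = {$}
FOLLOW(B) = {$}
FOLLOW(C) = {$}
FOLLOW(S) = {$}
Therefore, FOLLOW(A) = {$}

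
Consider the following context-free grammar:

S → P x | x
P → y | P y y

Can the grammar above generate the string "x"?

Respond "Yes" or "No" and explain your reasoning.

Yes - a valid derivation exists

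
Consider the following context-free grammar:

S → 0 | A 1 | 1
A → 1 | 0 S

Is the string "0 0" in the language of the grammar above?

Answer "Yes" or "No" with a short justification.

No - no valid derivation exists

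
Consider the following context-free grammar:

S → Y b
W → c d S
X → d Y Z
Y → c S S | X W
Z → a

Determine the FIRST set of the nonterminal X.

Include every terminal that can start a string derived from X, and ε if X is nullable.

We compute FIRST(X) using the standard algorithm.
FIRST(S) = {c, d}
FIRST(W) = {c}
FIRST(X) = {d}
FIRST(Y) = {c, d}
FIRST(Z) = {a}
Therefore, FIRST(X) = {d}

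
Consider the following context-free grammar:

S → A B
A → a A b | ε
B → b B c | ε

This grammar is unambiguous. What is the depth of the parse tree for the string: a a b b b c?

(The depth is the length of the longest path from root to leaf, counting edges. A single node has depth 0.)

4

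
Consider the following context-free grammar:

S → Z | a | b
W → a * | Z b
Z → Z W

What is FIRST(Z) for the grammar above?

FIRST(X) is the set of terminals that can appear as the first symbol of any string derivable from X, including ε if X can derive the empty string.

We compute FIRST(Z) using the standard algorithm.
FIRST(S) = {a, b}
FIRST(W) = {a}
FIRST(Z) = {}
Therefore, FIRST(Z) = {}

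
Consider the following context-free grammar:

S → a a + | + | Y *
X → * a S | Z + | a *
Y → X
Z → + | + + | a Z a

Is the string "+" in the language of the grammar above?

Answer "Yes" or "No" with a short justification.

Yes - a valid derivation exists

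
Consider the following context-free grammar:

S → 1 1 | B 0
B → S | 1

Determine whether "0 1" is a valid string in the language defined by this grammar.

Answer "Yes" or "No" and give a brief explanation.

No - no valid derivation exists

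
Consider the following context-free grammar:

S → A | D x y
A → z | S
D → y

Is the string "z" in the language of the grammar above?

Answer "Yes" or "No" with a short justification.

Yes - a valid derivation exists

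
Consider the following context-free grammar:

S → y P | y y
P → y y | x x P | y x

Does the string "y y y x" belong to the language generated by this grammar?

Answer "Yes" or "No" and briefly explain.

No - no valid derivation exists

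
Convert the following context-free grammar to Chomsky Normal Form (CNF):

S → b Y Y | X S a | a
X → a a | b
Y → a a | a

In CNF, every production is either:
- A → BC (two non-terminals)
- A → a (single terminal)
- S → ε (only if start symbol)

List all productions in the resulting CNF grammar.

TB → b; TA → a; S → a; X → b; Y → a; S → TB X0; X0 → Y Y; S → X X1; X1 → S TA; X → TA TA; Y → TA TA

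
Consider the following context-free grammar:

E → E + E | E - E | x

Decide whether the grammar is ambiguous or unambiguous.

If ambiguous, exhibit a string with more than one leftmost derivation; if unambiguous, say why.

Ambiguous - the string 'x + x + x - x + x - x' has two distinct leftmost derivations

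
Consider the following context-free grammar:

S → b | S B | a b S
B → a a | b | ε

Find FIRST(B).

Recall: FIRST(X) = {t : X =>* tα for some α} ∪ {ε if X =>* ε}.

We compute FIRST(B) using the standard algorithm.
FIRST(B) = {a, b, ε}
FIRST(S) = {a, b}
Therefore, FIRST(B) = {a, b, ε}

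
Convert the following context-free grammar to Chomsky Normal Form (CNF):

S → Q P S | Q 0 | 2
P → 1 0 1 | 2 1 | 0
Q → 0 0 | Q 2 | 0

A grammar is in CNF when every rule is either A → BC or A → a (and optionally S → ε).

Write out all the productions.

T0 → 0; S → 2; T1 → 1; T2 → 2; P → 0; Q → 0; S → Q X0; X0 → P S; S → Q T0; P → T1 X1; X1 → T0 T1; P → T2 T1; Q → T0 T0; Q → Q T2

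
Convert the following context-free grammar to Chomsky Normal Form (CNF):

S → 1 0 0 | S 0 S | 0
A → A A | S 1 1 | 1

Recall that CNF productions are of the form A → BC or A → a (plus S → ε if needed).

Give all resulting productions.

T1 → 1; T0 → 0; S → 0; A → 1; S → T1 X0; X0 → T0 T0; S → S X1; X1 → T0 S; A → A A; A → S X2; X2 → T1 T1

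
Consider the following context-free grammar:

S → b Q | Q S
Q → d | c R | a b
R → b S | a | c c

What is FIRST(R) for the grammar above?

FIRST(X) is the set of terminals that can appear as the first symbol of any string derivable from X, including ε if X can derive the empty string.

We compute FIRST(R) using the standard algorithm.
FIRST(Q) = {a, c, d}
FIRST(R) = {a, b, c}
FIRST(S) = {a, b, c, d}
Therefore, FIRST(R) = {a, b, c}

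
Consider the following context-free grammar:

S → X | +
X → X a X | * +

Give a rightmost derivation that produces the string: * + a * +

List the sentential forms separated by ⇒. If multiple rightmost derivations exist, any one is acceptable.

S ⇒ X ⇒ X a X ⇒ X a * + ⇒ * + a * +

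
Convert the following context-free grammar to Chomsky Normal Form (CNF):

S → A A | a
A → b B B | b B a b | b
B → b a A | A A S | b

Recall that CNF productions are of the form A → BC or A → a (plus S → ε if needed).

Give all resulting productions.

S → a; TB → b; TA → a; A → b; B → b; S → A A; A → TB X0; X0 → B B; A → TB X1; X1 → B X2; X2 → TA TB; B → TB X3; X3 → TA A; B → A X4; X4 → A S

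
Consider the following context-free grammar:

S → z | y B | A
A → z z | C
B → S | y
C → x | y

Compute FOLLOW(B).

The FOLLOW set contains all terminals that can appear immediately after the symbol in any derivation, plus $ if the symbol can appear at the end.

We compute FOLLOW(B) using the standard algorithm.
FOLLOW(S) starts with {$}.
FIRST(A) = {x, y, z}
FIRST(B) = {x, y, z}
FIRST(C) = {x, y}
FIRST(S) = {x, y, z}
FOLLOW(A) = {$}
FOLLOW(B) = {$}
FOLLOW(C) = {$}
FOLLOW(S) = {$}
Therefore, FOLLOW(B) = {$}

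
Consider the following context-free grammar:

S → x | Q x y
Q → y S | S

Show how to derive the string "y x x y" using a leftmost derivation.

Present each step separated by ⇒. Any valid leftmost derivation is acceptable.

S ⇒ Q x y ⇒ y S x y ⇒ y x x y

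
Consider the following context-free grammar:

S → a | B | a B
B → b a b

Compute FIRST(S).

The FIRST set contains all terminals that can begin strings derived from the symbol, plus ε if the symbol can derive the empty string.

We compute FIRST(S) using the standard algorithm.
FIRST(B) = {b}
FIRST(S) = {a, b}
Therefore, FIRST(S) = {a, b}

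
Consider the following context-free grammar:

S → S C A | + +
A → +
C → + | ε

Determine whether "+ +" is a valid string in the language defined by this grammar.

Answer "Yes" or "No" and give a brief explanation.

Yes - a valid derivation exists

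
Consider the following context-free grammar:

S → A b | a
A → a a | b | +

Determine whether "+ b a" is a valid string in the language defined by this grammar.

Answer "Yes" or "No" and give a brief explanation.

No - no valid derivation exists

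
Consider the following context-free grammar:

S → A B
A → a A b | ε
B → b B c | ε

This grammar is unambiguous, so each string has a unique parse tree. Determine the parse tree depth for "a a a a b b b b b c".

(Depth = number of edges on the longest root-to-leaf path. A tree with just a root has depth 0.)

6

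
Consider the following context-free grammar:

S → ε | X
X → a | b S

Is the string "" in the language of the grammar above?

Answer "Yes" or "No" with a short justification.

Yes - a valid derivation exists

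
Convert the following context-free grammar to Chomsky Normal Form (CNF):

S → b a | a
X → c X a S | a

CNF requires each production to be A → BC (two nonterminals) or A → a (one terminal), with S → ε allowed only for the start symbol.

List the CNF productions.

TB → b; TA → a; S → a; TC → c; X → a; S → TB TA; X → TC X0; X0 → X X1; X1 → TA S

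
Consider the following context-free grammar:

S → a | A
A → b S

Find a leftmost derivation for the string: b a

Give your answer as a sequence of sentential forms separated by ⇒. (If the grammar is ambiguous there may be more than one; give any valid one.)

S ⇒ A ⇒ b S ⇒ b a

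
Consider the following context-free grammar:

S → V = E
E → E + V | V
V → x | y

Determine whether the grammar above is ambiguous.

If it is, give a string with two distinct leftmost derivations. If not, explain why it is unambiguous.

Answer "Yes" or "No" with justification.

No - the grammar is unambiguous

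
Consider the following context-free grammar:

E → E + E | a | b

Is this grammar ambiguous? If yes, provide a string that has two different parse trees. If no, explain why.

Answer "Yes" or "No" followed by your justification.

Yes - the string 'a + a + a + a + a' has two distinct leftmost derivations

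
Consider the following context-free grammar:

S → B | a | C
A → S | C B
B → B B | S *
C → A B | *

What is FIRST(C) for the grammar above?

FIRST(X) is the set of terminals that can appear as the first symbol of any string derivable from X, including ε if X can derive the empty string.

We compute FIRST(C) using the standard algorithm.
FIRST(A) = {*, a}
FIRST(B) = {*, a}
FIRST(C) = {*, a}
FIRST(S) = {*, a}
Therefore, FIRST(C) = {*, a}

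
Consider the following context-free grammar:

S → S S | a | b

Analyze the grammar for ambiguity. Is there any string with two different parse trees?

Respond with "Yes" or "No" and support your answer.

Yes - the string 'a b a b b' has two distinct parse trees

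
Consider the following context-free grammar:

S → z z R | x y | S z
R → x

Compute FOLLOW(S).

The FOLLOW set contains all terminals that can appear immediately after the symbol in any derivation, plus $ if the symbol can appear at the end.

We compute FOLLOW(S) using the standard algorithm.
FOLLOW(S) starts with {$}.
FIRST(R) = {x}
FIRST(S) = {x, z}
FOLLOW(R) = {$, z}
FOLLOW(S) = {$, z}
Therefore, FOLLOW(S) = {$, z}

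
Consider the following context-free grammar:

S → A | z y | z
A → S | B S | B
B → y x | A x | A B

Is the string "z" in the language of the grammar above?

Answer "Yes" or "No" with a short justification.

Yes - a valid derivation exists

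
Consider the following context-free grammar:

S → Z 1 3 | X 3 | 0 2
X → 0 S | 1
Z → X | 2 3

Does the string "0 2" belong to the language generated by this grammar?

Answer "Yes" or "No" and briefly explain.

Yes - a valid derivation exists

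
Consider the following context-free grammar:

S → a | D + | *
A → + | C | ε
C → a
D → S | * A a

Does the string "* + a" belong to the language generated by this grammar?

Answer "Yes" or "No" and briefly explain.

No - no valid derivation exists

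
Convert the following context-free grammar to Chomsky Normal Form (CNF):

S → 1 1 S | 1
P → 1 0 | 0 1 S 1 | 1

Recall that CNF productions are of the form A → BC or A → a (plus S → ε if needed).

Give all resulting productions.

T1 → 1; S → 1; T0 → 0; P → 1; S → T1 X0; X0 → T1 S; P → T1 T0; P → T0 X1; X1 → T1 X2; X2 → S T1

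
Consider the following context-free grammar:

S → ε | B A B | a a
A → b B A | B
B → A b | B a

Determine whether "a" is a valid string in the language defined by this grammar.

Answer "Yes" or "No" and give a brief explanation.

No - no valid derivation exists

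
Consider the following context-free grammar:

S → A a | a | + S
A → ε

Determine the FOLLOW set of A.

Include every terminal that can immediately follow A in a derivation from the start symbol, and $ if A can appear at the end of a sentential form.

We compute FOLLOW(A) using the standard algorithm.
FOLLOW(S) starts with {$}.
FIRST(A) = {ε}
FIRST(S) = {+, a}
FOLLOW(A) = {a}
FOLLOW(S) = {$}
Therefore, FOLLOW(A) = {a}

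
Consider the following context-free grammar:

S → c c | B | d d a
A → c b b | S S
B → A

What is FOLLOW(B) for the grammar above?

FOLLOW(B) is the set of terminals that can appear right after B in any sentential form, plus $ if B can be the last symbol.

We compute FOLLOW(B) using the standard algorithm.
FOLLOW(S) starts with {$}.
FIRST(A) = {c, d}
FIRST(B) = {c, d}
FIRST(S) = {c, d}
FOLLOW(A) = {$, c, d}
FOLLOW(B) = {$, c, d}
FOLLOW(S) = {$, c, d}
Therefore, FOLLOW(B) = {$, c, d}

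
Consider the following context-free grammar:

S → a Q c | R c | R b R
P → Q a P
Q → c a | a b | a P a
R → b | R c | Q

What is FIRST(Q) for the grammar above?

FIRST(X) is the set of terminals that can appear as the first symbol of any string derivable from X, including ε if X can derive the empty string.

We compute FIRST(Q) using the standard algorithm.
FIRST(P) = {a, c}
FIRST(Q) = {a, c}
FIRST(R) = {a, b, c}
FIRST(S) = {a, b, c}
Therefore, FIRST(Q) = {a, c}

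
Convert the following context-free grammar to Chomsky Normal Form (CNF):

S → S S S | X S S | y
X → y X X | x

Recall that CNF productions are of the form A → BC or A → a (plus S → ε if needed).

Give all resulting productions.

S → y; TY → y; X → x; S → S X0; X0 → S S; S → X X1; X1 → S S; X → TY X2; X2 → X X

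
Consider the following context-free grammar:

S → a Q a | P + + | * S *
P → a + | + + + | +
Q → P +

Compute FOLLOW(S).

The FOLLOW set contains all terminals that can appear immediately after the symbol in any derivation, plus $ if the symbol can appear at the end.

We compute FOLLOW(S) using the standard algorithm.
FOLLOW(S) starts with {$}.
FIRST(P) = {+, a}
FIRST(Q) = {+, a}
FIRST(S) = {*, +, a}
FOLLOW(P) = {+}
FOLLOW(Q) = {a}
FOLLOW(S) = {$, *}
Therefore, FOLLOW(S) = {$, *}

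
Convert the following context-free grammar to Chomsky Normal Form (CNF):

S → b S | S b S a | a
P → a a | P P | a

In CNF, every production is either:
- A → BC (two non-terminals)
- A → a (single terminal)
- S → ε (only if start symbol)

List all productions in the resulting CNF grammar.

TB → b; TA → a; S → a; P → a; S → TB S; S → S X0; X0 → TB X1; X1 → S TA; P → TA TA; P → P P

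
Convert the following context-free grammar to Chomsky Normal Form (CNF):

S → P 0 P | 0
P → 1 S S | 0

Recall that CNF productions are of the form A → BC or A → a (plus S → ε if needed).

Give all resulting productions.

T0 → 0; S → 0; T1 → 1; P → 0; S → P X0; X0 → T0 P; P → T1 X1; X1 → S S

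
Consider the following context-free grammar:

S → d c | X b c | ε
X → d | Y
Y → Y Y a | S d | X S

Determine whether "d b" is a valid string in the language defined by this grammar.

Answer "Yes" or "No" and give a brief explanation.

No - no valid derivation exists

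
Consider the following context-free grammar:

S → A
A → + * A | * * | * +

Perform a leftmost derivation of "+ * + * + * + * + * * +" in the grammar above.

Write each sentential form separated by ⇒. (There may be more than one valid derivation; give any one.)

S ⇒ A ⇒ + * A ⇒ + * + * A ⇒ + * + * + * A ⇒ + * + * + * + * A ⇒ + * + * + * + * + * A ⇒ + * + * + * + * + * * +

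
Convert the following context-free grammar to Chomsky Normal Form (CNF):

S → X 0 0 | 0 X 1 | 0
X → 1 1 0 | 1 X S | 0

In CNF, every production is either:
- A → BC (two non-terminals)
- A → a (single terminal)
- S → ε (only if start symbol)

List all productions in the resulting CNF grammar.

T0 → 0; T1 → 1; S → 0; X → 0; S → X X0; X0 → T0 T0; S → T0 X1; X1 → X T1; X → T1 X2; X2 → T1 T0; X → T1 X3; X3 → X S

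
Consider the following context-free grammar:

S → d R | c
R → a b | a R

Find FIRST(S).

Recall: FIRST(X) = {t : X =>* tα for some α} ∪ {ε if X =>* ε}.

We compute FIRST(S) using the standard algorithm.
FIRST(R) = {a}
FIRST(S) = {c, d}
Therefore, FIRST(S) = {c, d}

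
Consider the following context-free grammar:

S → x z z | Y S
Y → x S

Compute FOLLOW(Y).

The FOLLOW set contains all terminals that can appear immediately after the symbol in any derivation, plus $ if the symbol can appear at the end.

We compute FOLLOW(Y) using the standard algorithm.
FOLLOW(S) starts with {$}.
FIRST(S) = {x}
FIRST(Y) = {x}
FOLLOW(S) = {$, x}
FOLLOW(Y) = {x}
Therefore, FOLLOW(Y) = {x}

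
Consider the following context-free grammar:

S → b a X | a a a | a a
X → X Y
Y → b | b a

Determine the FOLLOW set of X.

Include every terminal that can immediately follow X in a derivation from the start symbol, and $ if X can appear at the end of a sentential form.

We compute FOLLOW(X) using the standard algorithm.
FOLLOW(S) starts with {$}.
FIRST(S) = {a, b}
FIRST(X) = {}
FIRST(Y) = {b}
FOLLOW(S) = {$}
FOLLOW(X) = {$, b}
FOLLOW(Y) = {$, b}
Therefore, FOLLOW(X) = {$, b}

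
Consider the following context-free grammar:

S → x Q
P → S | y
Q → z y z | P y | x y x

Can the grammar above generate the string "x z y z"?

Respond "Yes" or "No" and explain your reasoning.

Yes - a valid derivation exists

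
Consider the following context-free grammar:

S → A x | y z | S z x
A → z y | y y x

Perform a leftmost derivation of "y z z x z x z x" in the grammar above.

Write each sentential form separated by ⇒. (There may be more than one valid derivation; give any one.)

S ⇒ S z x ⇒ S z x z x ⇒ S z x z x z x ⇒ y z z x z x z x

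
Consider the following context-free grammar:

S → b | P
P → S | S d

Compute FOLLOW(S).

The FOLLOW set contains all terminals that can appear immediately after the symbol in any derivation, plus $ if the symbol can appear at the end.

We compute FOLLOW(S) using the standard algorithm.
FOLLOW(S) starts with {$}.
FIRST(P) = {b}
FIRST(S) = {b}
FOLLOW(P) = {$, d}
FOLLOW(S) = {$, d}
Therefore, FOLLOW(S) = {$, d}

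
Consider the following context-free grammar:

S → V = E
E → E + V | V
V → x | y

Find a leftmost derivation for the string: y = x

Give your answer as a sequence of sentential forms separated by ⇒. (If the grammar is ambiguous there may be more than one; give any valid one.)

S ⇒ V = E ⇒ y = E ⇒ y = V ⇒ y = x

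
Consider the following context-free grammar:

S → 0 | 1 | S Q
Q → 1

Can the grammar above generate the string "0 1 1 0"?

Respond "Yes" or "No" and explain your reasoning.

No - no valid derivation exists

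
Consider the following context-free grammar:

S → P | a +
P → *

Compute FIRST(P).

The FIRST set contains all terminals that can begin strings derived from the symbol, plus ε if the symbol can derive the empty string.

We compute FIRST(P) using the standard algorithm.
FIRST(P) = {*}
FIRST(S) = {*, a}
Therefore, FIRST(P) = {*}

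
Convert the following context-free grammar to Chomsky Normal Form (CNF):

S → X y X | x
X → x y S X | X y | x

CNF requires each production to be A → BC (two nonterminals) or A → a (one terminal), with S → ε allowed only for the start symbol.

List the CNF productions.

TY → y; S → x; TX → x; X → x; S → X X0; X0 → TY X; X → TX X1; X1 → TY X2; X2 → S X; X → X TY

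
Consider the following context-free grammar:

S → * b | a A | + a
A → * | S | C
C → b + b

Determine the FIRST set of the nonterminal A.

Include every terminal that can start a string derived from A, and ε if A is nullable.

We compute FIRST(A) using the standard algorithm.
FIRST(A) = {*, +, a, b}
FIRST(C) = {b}
FIRST(S) = {*, +, a}
Therefore, FIRST(A) = {*, +, a, b}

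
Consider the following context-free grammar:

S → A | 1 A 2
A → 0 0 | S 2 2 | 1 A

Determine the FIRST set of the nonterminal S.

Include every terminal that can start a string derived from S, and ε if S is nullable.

We compute FIRST(S) using the standard algorithm.
FIRST(A) = {0, 1}
FIRST(S) = {0, 1}
Therefore, FIRST(S) = {0, 1}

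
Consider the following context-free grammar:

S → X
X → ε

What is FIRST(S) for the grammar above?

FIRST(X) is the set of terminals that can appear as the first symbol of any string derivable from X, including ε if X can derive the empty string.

We compute FIRST(S) using the standard algorithm.
FIRST(S) = {ε}
FIRST(X) = {ε}
Therefore, FIRST(S) = {ε}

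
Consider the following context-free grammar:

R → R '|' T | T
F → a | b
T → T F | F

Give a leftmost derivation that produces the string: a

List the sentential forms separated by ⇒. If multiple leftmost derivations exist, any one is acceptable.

R ⇒ T ⇒ F ⇒ a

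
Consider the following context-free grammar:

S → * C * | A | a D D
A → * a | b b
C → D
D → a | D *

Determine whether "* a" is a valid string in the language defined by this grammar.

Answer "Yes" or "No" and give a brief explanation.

Yes - a valid derivation exists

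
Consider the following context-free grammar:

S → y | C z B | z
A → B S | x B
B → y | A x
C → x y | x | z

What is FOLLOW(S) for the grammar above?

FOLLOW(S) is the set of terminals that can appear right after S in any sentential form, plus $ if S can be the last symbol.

We compute FOLLOW(S) using the standard algorithm.
FOLLOW(S) starts with {$}.
FIRST(A) = {x, y}
FIRST(B) = {x, y}
FIRST(C) = {x, z}
FIRST(S) = {x, y, z}
FOLLOW(A) = {x}
FOLLOW(B) = {$, x, y, z}
FOLLOW(C) = {z}
FOLLOW(S) = {$, x}
Therefore, FOLLOW(S) = {$, x}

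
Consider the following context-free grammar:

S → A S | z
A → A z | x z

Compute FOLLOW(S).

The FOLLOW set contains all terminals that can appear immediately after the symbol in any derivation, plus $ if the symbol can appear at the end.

We compute FOLLOW(S) using the standard algorithm.
FOLLOW(S) starts with {$}.
FIRST(A) = {x}
FIRST(S) = {x, z}
FOLLOW(A) = {x, z}
FOLLOW(S) = {$}
Therefore, FOLLOW(S) = {$}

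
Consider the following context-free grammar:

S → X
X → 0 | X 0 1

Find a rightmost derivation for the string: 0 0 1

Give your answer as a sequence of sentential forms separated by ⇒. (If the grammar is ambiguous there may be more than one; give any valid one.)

S ⇒ X ⇒ X 0 1 ⇒ 0 0 1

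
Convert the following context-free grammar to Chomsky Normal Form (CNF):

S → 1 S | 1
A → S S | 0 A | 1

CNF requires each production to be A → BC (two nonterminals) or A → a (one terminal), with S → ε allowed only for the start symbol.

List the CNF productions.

T1 → 1; S → 1; T0 → 0; A → 1; S → T1 S; A → S S; A → T0 A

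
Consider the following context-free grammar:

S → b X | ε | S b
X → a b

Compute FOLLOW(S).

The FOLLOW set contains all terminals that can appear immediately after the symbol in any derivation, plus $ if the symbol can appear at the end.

We compute FOLLOW(S) using the standard algorithm.
FOLLOW(S) starts with {$}.
FIRST(S) = {b, ε}
FIRST(X) = {a}
FOLLOW(S) = {$, b}
FOLLOW(X) = {$, b}
Therefore, FOLLOW(S) = {$, b}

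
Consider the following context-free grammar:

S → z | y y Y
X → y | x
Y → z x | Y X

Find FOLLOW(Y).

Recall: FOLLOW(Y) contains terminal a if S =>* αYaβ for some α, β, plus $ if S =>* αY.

We compute FOLLOW(Y) using the standard algorithm.
FOLLOW(S) starts with {$}.
FIRST(S) = {y, z}
FIRST(X) = {x, y}
FIRST(Y) = {z}
FOLLOW(S) = {$}
FOLLOW(X) = {$, x, y}
FOLLOW(Y) = {$, x, y}
Therefore, FOLLOW(Y) = {$, x, y}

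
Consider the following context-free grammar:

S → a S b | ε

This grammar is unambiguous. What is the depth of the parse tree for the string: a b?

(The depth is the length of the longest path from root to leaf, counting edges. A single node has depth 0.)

2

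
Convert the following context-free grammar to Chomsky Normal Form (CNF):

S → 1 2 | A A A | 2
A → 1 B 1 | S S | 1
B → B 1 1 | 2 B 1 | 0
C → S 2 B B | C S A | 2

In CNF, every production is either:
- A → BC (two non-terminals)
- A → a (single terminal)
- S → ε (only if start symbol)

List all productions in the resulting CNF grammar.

T1 → 1; T2 → 2; S → 2; A → 1; B → 0; C → 2; S → T1 T2; S → A X0; X0 → A A; A → T1 X1; X1 → B T1; A → S S; B → B X2; X2 → T1 T1; B → T2 X3; X3 → B T1; C → S X4; X4 → T2 X5; X5 → B B; C → C X6; X6 → S A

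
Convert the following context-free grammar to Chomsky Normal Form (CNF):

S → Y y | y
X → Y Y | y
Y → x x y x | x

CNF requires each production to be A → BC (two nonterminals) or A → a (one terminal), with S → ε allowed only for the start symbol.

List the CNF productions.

TY → y; S → y; X → y; TX → x; Y → x; S → Y TY; X → Y Y; Y → TX X0; X0 → TX X1; X1 → TY TX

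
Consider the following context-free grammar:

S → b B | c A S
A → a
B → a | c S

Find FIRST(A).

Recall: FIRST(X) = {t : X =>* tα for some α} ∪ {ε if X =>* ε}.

We compute FIRST(A) using the standard algorithm.
FIRST(A) = {a}
FIRST(B) = {a, c}
FIRST(S) = {b, c}
Therefore, FIRST(A) = {a}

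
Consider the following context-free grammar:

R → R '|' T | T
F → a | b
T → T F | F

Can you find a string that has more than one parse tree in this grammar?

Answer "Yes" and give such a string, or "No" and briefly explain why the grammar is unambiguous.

No - the grammar is unambiguous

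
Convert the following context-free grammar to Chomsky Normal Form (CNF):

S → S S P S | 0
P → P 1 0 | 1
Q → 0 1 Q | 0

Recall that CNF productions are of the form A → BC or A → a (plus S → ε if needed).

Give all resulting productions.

S → 0; T1 → 1; T0 → 0; P → 1; Q → 0; S → S X0; X0 → S X1; X1 → P S; P → P X2; X2 → T1 T0; Q → T0 X3; X3 → T1 Q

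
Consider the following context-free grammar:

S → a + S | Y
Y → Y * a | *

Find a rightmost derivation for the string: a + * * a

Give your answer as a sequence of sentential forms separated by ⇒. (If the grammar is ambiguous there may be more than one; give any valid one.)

S ⇒ a + S ⇒ a + Y ⇒ a + Y * a ⇒ a + * * a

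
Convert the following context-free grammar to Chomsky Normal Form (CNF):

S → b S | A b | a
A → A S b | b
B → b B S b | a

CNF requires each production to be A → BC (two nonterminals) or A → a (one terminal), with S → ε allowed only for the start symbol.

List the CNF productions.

TB → b; S → a; A → b; B → a; S → TB S; S → A TB; A → A X0; X0 → S TB; B → TB X1; X1 → B X2; X2 → S TB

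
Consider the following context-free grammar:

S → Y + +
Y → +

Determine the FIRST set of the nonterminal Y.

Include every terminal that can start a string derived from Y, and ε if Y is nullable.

We compute FIRST(Y) using the standard algorithm.
FIRST(S) = {+}
FIRST(Y) = {+}
Therefore, FIRST(Y) = {+}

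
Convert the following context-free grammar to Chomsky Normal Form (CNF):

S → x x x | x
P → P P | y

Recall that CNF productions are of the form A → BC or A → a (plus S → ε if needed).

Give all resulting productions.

TX → x; S → x; P → y; S → TX X0; X0 → TX TX; P → P P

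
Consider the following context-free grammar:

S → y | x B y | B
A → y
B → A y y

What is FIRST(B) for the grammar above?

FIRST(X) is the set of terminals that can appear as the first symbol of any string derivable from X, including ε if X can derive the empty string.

We compute FIRST(B) using the standard algorithm.
FIRST(A) = {y}
FIRST(B) = {y}
FIRST(S) = {x, y}
Therefore, FIRST(B) = {y}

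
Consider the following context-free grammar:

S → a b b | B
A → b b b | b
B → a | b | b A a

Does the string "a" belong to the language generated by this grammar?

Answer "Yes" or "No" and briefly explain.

Yes - a valid derivation exists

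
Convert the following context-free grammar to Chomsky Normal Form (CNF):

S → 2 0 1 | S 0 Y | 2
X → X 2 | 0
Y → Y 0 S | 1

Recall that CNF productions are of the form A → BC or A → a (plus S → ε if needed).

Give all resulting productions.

T2 → 2; T0 → 0; T1 → 1; S → 2; X → 0; Y → 1; S → T2 X0; X0 → T0 T1; S → S X1; X1 → T0 Y; X → X T2; Y → Y X2; X2 → T0 S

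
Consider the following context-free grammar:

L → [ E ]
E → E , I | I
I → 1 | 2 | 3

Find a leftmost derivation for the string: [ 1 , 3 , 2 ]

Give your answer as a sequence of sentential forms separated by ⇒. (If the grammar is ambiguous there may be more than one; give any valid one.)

L ⇒ [ E ] ⇒ [ E , I ] ⇒ [ E , I , I ] ⇒ [ I , I , I ] ⇒ [ 1 , I , I ] ⇒ [ 1 , 3 , I ] ⇒ [ 1 , 3 , 2 ]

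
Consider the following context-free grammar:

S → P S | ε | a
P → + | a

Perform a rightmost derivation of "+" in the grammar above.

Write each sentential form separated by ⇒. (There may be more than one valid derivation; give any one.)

S ⇒ P S ⇒ P ⇒ +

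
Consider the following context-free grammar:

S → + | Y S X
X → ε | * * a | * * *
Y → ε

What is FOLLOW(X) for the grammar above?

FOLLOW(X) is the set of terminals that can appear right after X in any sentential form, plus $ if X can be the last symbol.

We compute FOLLOW(X) using the standard algorithm.
FOLLOW(S) starts with {$}.
FIRST(S) = {+}
FIRST(X) = {*, ε}
FIRST(Y) = {ε}
FOLLOW(S) = {$, *}
FOLLOW(X) = {$, *}
FOLLOW(Y) = {+}
Therefore, FOLLOW(X) = {$, *}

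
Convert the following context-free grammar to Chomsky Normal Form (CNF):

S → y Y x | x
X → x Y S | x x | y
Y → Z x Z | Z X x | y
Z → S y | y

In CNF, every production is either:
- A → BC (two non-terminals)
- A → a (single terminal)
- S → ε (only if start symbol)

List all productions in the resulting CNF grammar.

TY → y; TX → x; S → x; X → y; Y → y; Z → y; S → TY X0; X0 → Y TX; X → TX X1; X1 → Y S; X → TX TX; Y → Z X2; X2 → TX Z; Y → Z X3; X3 → X TX; Z → S TY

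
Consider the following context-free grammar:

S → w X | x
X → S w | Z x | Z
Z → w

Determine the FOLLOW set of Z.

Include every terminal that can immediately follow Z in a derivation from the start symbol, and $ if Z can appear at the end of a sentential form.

We compute FOLLOW(Z) using the standard algorithm.
FOLLOW(S) starts with {$}.
FIRST(S) = {w, x}
FIRST(X) = {w, x}
FIRST(Z) = {w}
FOLLOW(S) = {$, w}
FOLLOW(X) = {$, w}
FOLLOW(Z) = {$, w, x}
Therefore, FOLLOW(Z) = {$, w, x}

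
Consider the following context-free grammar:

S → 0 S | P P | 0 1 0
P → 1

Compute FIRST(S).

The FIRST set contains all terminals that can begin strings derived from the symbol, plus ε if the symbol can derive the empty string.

We compute FIRST(S) using the standard algorithm.
FIRST(P) = {1}
FIRST(S) = {0, 1}
Therefore, FIRST(S) = {0, 1}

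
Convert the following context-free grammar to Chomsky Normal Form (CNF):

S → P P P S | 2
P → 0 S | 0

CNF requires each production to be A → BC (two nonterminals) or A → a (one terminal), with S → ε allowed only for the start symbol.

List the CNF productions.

S → 2; T0 → 0; P → 0; S → P X0; X0 → P X1; X1 → P S; P → T0 S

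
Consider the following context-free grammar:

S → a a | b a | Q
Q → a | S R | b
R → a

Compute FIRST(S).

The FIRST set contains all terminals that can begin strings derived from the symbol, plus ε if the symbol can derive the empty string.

We compute FIRST(S) using the standard algorithm.
FIRST(Q) = {a, b}
FIRST(R) = {a}
FIRST(S) = {a, b}
Therefore, FIRST(S) = {a, b}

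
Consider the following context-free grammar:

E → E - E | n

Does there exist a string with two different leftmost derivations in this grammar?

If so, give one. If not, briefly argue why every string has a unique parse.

Yes - the string 'n - n - n - n - n - n' has two distinct leftmost derivations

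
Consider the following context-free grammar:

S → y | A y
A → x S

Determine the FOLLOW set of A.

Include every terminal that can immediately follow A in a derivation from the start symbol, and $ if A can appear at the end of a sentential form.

We compute FOLLOW(A) using the standard algorithm.
FOLLOW(S) starts with {$}.
FIRST(A) = {x}
FIRST(S) = {x, y}
FOLLOW(A) = {y}
FOLLOW(S) = {$, y}
Therefore, FOLLOW(A) = {y}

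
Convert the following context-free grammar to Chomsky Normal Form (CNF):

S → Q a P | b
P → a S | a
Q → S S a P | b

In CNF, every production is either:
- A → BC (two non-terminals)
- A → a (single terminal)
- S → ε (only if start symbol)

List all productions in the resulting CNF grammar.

TA → a; S → b; P → a; Q → b; S → Q X0; X0 → TA P; P → TA S; Q → S X1; X1 → S X2; X2 → TA P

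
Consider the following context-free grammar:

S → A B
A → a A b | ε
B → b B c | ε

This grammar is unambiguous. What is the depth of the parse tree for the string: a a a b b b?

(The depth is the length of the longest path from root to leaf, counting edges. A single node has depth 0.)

5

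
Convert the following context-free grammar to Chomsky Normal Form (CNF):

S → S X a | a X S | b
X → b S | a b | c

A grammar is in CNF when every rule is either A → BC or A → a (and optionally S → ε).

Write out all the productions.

TA → a; S → b; TB → b; X → c; S → S X0; X0 → X TA; S → TA X1; X1 → X S; X → TB S; X → TA TB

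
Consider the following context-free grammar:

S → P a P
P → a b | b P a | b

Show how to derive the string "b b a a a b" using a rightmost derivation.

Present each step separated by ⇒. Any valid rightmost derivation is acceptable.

S ⇒ P a P ⇒ P a a b ⇒ b P a a a b ⇒ b b a a a b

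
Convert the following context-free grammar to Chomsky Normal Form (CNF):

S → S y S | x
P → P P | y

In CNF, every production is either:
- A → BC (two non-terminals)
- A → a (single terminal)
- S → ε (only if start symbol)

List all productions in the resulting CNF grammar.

TY → y; S → x; P → y; S → S X0; X0 → TY S; P → P P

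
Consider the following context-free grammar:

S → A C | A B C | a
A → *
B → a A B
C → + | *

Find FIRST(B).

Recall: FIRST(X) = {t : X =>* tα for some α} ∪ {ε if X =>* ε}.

We compute FIRST(B) using the standard algorithm.
FIRST(A) = {*}
FIRST(B) = {a}
FIRST(C) = {*, +}
FIRST(S) = {*, a}
Therefore, FIRST(B) = {a}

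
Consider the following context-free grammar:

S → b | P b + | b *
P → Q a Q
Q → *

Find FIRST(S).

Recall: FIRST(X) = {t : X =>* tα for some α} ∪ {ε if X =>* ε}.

We compute FIRST(S) using the standard algorithm.
FIRST(P) = {*}
FIRST(Q) = {*}
FIRST(S) = {*, b}
Therefore, FIRST(S) = {*, b}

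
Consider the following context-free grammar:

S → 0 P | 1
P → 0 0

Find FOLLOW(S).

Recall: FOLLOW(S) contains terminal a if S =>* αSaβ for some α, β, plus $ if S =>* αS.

We compute FOLLOW(S) using the standard algorithm.
FOLLOW(S) starts with {$}.
FIRST(P) = {0}
FIRST(S) = {0, 1}
FOLLOW(P) = {$}
FOLLOW(S) = {$}
Therefore, FOLLOW(S) = {$}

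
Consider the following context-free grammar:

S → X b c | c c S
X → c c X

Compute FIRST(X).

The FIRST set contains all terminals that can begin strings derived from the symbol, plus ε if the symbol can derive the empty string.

We compute FIRST(X) using the standard algorithm.
FIRST(S) = {c}
FIRST(X) = {c}
Therefore, FIRST(X) = {c}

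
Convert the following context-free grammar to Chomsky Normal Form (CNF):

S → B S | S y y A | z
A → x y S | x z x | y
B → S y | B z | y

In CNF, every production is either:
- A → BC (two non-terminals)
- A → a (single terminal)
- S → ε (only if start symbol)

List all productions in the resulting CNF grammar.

TY → y; S → z; TX → x; TZ → z; A → y; B → y; S → B S; S → S X0; X0 → TY X1; X1 → TY A; A → TX X2; X2 → TY S; A → TX X3; X3 → TZ TX; B → S TY; B → B TZ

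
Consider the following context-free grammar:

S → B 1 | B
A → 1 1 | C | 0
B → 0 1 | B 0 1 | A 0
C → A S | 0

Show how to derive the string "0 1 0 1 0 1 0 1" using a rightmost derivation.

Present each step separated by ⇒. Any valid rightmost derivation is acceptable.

S ⇒ B ⇒ B 0 1 ⇒ B 0 1 0 1 ⇒ B 0 1 0 1 0 1 ⇒ 0 1 0 1 0 1 0 1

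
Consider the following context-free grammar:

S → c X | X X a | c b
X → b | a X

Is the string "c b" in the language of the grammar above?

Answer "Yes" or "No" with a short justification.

Yes - a valid derivation exists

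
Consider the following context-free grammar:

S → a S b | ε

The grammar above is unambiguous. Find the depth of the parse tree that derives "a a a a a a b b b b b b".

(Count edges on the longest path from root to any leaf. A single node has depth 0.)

7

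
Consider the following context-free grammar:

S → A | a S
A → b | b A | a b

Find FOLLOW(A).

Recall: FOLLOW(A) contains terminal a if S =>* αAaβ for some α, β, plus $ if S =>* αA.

We compute FOLLOW(A) using the standard algorithm.
FOLLOW(S) starts with {$}.
FIRST(A) = {a, b}
FIRST(S) = {a, b}
FOLLOW(A) = {$}
FOLLOW(S) = {$}
Therefore, FOLLOW(A) = {$}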